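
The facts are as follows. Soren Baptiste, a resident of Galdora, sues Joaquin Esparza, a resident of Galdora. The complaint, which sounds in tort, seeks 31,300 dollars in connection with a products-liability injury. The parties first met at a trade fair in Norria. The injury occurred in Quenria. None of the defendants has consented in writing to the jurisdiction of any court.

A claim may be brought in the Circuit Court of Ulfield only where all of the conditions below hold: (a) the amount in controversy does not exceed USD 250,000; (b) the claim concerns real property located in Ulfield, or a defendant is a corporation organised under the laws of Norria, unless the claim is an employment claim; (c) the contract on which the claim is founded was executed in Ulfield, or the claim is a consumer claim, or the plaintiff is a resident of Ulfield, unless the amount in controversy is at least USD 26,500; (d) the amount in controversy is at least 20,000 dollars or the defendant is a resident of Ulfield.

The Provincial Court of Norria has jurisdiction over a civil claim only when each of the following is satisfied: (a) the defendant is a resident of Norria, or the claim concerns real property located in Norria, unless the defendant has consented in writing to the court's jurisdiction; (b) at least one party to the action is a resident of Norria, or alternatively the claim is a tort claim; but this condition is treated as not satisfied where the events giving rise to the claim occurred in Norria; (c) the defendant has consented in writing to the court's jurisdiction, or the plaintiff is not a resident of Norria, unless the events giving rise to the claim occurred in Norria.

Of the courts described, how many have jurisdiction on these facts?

The Circuit Court of Ulfield:
  (a) The amount in controversy is USD 31,300, within the USD 250,000 ceiling. Satisfied.
  (b) The claim does not concern real property; no defendant is a corporation — no alternative holds. Nor does the 'unless' clause help: the claim is a tort claim, not an employment claim. Condition not met.
  (c) No contract (and hence no place of execution) is alleged; the claim is a tort claim, not a consumer claim; the plaintiff resides in Galdora, not Ulfield — none of the alternatives is met. However, the amount in controversy is 31,300 dollars, which meets the $26,500 floor, so the 'unless' proviso supplies this condition. Met.
  (d) The amount in controversy is 31,300 dollars, which meets the USD 20,000 floor — that alternative is enough. Satisfied.
  → Not every requirement is met — no jurisdiction.
The Provincial Court of Norria:
  (a) The defendant resides in Galdora, not Norria; the claim does not concern real property — no alternative holds. The proviso offers no rescue either, since no such written consent has been filed. Not satisfied.
  (b) The claim is a tort claim, which satisfies one of the alternatives. The carve-out does not apply: the operative events occurred in Quenria, not Norria. Satisfied.
  (c) The plaintiff resides in Galdora, which is not Norria, which satisfies one of the alternatives. Met.
  → Not every requirement is met — no jurisdiction.
No court satisfies all of its conditions.

0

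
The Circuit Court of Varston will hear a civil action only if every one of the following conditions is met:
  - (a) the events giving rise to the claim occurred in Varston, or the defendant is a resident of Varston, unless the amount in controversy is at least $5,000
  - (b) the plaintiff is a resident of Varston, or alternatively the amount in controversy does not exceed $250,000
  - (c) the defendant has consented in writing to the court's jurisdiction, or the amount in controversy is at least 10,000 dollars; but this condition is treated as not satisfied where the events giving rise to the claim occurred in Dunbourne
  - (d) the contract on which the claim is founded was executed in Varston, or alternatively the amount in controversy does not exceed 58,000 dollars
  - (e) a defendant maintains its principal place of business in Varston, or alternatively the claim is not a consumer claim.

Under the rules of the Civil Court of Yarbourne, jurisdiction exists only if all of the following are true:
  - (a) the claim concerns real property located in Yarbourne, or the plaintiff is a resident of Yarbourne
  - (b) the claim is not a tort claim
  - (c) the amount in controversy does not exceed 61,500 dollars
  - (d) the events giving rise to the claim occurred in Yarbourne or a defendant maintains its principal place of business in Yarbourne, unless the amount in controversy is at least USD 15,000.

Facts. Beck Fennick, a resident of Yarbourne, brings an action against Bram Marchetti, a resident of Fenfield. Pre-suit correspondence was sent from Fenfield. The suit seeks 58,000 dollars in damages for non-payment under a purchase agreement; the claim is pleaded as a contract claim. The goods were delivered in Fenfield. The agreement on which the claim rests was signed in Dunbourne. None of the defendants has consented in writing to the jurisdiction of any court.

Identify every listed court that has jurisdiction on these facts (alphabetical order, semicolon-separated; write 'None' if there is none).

The Circuit Court of Varston:
  (a) The operative events occurred in Fenfield, not Varston; the defendant resides in Fenfield, not Varston — none of the alternatives is met. But the amount in controversy is 58,000 dollars, which meets the 5,000 dollars floor, and the 'unless' clause therefore excuses the requirement. Met.
  (b) The amount in controversy is USD 58,000, within the USD 250,000 ceiling, which satisfies one of the alternatives. Met.
  (c) The amount in controversy is $58,000, which meets the 10,000 dollars floor, so this disjunct is met. And the carve-out is inapplicable — the operative events occurred in Fenfield, not Dunbourne. Satisfied.
  (d) The amount in controversy is USD 58,000, within the $58,000 ceiling — that alternative is enough. Condition met.
  (e) The claim is a contract claim, not a consumer claim, so this disjunct is met. Condition met.
  → Jurisdiction lies.
The Civil Court of Yarbourne:
  (a) The plaintiff resides in Yarbourne, so one alternative holds. Satisfied.
  (b) The claim is a contract claim, not a tort claim. Met.
  (c) The amount in controversy is 58,000 dollars, within the $61,500 ceiling. Condition met.
  (d) The operative events occurred in Fenfield, not Yarbourne; no defendant is a corporation — none of the alternatives is met. The proviso rescues it, though: the amount in controversy is 58,000 dollars, which meets the $15,000 floor. Satisfied.
  → Every requirement is satisfied — jurisdiction.

the Circuit Court of Varston; the Civil Court of Yarbourne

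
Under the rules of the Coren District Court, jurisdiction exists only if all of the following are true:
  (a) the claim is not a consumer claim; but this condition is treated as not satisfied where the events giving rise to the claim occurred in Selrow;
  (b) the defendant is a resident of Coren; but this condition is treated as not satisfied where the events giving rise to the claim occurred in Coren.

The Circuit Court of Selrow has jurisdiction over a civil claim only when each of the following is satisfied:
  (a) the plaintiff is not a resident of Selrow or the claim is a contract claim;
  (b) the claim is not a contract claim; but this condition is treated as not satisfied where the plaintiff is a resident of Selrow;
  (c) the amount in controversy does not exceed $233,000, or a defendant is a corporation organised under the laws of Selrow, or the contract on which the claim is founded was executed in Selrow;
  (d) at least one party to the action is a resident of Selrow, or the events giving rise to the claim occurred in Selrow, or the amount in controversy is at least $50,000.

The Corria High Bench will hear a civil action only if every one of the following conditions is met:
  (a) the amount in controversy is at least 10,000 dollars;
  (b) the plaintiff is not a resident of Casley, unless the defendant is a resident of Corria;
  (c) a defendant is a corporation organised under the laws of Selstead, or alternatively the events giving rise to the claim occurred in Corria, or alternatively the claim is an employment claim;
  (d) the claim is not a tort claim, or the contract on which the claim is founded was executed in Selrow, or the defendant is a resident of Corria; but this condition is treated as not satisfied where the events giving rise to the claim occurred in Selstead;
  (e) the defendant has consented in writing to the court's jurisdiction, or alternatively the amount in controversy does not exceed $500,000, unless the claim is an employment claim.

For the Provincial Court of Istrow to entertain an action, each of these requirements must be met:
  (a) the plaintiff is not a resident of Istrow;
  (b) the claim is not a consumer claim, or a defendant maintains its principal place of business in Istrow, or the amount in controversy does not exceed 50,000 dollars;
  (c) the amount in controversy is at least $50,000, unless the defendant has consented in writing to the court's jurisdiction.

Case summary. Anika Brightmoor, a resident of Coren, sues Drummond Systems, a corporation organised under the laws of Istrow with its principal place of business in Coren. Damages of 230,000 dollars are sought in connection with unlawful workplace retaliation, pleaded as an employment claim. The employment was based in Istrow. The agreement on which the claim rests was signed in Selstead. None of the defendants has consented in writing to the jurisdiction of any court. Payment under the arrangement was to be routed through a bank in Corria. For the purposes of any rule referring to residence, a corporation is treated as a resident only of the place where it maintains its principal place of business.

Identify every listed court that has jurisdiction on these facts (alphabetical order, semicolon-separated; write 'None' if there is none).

The Coren District Court:
  (a) The claim is an employment claim, not a consumer claim. And the carve-out is inapplicable — the operative events occurred in Istrow, not Selrow. Satisfied.
  (b) The defendant resides in Coren. And the carve-out is inapplicable — the operative events occurred in Istrow, not Coren. Satisfied.
  → All conditions met; jurisdiction exists.
The Circuit Court of Selrow:
  (a) The plaintiff resides in Coren, which is not Selrow, so one alternative holds. Satisfied.
  (b) The claim is an employment claim, not a contract claim. And the carve-out is inapplicable — the plaintiff resides in Coren, not Selrow. Satisfied.
  (c) The amount in controversy is USD 230,000, within the $233,000 ceiling — that alternative is enough. Condition met.
  (d) The amount in controversy is $230,000, which meets the $50,000 floor, so this disjunct is met. Satisfied.
  → All conditions met; jurisdiction exists.
The Corria High Bench:
  (a) The amount in controversy is USD 230,000, which meets the USD 10,000 floor. Satisfied.
  (b) The plaintiff resides in Coren, which is not Casley. Satisfied.
  (c) The claim is an employment claim, so one alternative holds. Satisfied.
  (d) The claim is an employment claim, not a tort claim, which satisfies one of the alternatives. The carve-out does not apply: the operative events occurred in Istrow, not Selstead. Satisfied.
  (e) The amount in controversy is $230,000, within the USD 500,000 ceiling — that alternative is enough. Satisfied.
  → All conditions met; jurisdiction exists.
The Provincial Court of Istrow:
  (a) The plaintiff resides in Coren, which is not Istrow. Met.
  (b) The claim is an employment claim, not a consumer claim — that alternative is enough. Condition met.
  (c) The amount in controversy is 230,000 dollars, which meets the USD 50,000 floor. Condition met.
  → Every requirement is satisfied — jurisdiction.

the Circuit Court of Selrow; the Coren District Court; the Corria High Bench; the Provincial Court of Istrow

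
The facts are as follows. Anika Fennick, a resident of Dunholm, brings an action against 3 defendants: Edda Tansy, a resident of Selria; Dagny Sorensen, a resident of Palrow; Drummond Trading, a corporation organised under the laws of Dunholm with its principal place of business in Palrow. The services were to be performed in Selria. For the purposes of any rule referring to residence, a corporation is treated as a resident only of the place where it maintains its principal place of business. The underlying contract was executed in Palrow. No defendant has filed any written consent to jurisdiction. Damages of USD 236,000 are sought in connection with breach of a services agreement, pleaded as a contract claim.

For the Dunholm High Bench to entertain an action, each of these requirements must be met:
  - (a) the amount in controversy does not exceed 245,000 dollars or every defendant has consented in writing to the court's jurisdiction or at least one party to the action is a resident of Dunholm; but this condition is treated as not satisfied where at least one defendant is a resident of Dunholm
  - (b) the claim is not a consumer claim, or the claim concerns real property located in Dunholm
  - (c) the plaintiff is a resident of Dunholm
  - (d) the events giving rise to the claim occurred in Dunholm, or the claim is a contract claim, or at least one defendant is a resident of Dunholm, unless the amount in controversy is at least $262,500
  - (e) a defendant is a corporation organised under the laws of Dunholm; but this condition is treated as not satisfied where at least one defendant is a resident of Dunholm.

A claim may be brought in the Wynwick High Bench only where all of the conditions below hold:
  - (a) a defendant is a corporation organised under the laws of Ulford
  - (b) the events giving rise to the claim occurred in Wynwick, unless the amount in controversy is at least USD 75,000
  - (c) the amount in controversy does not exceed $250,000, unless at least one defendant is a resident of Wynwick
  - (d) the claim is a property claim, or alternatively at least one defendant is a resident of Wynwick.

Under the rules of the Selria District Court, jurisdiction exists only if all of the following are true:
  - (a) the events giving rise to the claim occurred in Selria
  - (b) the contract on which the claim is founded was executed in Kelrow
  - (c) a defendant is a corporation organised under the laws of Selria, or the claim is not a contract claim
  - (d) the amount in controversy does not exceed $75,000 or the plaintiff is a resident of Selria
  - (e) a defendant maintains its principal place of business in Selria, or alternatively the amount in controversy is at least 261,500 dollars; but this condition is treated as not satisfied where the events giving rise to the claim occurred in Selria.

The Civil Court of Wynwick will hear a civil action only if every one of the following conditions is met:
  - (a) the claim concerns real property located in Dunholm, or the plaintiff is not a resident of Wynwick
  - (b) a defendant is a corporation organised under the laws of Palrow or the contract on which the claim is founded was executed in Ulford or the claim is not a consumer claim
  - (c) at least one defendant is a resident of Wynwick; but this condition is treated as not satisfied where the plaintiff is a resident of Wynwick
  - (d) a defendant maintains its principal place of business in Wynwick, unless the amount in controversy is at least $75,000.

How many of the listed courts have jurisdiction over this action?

The Dunholm High Bench:
  (a) The amount in controversy is $236,000, within the $245,000 ceiling — that alternative is enough. The exception is not triggered, since no defendant resides in Dunholm (they reside in Selria, Palrow, Palrow). Met.
  (b) The claim is a contract claim, not a consumer claim — that alternative is enough. Met.
  (c) The plaintiff resides in Dunholm. Satisfied.
  (d) The claim is a contract claim, so this disjunct is met. Satisfied.
  (e) Drummond Trading is organised under the laws of Dunholm. The exception is not triggered, since no defendant resides in Dunholm (they reside in Selria, Palrow, Palrow). Met.
  → Jurisdiction lies.
The Wynwick High Bench:
  (a) The corporate defendant(s) are organised in Dunholm, not Ulford. Not met.
  (b) The operative events occurred in Selria, not Wynwick. The proviso rescues it, though: the amount in controversy is $236,000, which meets the USD 75,000 floor. Condition met.
  (c) The amount in controversy is USD 236,000, within the $250,000 ceiling. Met.
  (d) The claim is a contract claim, not a property claim; no defendant resides in Wynwick (they reside in Selria, Palrow, Palrow) — none of the alternatives is met. Fails.
  → No jurisdiction.
The Selria District Court:
  (a) The operative events occurred in Selria. Condition met.
  (b) The contract was executed in Palrow, not Kelrow. Condition not met.
  (c) The corporate defendant(s) are organised in Dunholm, not Selria; the claim is a contract claim — none of the alternatives is met. Not satisfied.
  (d) The amount in controversy is USD 236,000, above the $75,000 ceiling; the plaintiff resides in Dunholm, not Selria — no alternative holds. Fails.
  (e) The corporate defendant(s) have their principal place of business in Palrow, not Selria; the amount in controversy is USD 236,000, below the $261,500 floor — none of the alternatives is met. Fails.
  → No jurisdiction.
The Civil Court of Wynwick:
  (a) The plaintiff resides in Dunholm, which is not Wynwick, so this disjunct is met. Satisfied.
  (b) The claim is a contract claim, not a consumer claim — that alternative is enough. Met.
  (c) No defendant resides in Wynwick (they reside in Selria, Palrow, Palrow). Not met.
  (d) The corporate defendant(s) have their principal place of business in Palrow, not Wynwick. The proviso rescues it, though: the amount in controversy is $236,000, which meets the $75,000 floor. Satisfied.
  → At least one condition fails; no jurisdiction.
Courts with jurisdiction: the Dunholm High Bench — 1 in total.

1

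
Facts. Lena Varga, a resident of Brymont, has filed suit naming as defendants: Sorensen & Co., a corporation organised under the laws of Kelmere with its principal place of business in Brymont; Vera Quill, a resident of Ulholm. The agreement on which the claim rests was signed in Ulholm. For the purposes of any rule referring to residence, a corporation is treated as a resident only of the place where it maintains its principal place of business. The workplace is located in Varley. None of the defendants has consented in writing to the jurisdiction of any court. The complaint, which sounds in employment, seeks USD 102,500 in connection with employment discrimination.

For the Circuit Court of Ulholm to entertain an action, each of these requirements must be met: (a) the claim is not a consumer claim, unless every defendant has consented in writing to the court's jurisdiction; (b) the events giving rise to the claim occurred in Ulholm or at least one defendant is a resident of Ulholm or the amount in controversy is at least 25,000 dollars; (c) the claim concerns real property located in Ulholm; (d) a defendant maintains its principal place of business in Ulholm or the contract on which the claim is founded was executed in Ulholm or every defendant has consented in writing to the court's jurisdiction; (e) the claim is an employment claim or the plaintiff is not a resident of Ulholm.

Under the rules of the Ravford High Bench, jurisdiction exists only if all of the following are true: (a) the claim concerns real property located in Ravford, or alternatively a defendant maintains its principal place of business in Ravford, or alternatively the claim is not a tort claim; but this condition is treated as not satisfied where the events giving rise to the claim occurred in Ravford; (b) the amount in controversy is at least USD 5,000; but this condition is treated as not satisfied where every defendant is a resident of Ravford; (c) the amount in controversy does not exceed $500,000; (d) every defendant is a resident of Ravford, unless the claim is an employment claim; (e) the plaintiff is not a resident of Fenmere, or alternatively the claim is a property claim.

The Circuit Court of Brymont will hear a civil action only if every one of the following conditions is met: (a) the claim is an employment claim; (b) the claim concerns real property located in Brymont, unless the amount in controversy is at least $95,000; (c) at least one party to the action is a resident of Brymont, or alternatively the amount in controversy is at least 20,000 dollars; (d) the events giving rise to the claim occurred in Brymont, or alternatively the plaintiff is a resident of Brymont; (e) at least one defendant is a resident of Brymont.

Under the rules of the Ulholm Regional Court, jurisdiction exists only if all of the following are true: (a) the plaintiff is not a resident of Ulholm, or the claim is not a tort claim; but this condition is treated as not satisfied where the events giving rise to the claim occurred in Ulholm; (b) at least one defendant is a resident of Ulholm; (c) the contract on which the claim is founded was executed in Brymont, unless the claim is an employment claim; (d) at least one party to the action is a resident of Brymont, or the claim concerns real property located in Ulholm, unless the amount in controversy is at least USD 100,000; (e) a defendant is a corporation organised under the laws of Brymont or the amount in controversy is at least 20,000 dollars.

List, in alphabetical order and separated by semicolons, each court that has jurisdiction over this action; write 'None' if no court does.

the Circuit Court of Brymont; the Ravford High Bench; the Ulholm Regional Court

The Circuit Court of Ulholm:
  (a) The claim is an employment claim, not a consumer claim. Satisfied.
  (b) Vera Quill resides in Ulholm — that alternative is enough. Satisfied.
  (c) The claim does not concern real property. Not satisfied.
  (d) The contract was executed in Ulholm, so one alternative holds. Satisfied.
  (e) The claim is an employment claim, so one alternative holds. Met.
  → Not every requirement is met — no jurisdiction.
The Ravford High Bench:
  (a) The claim is an employment claim, not a tort claim, so this disjunct is met. And the carve-out is inapplicable — the operative events occurred in Varley, not Ravford. Satisfied.
  (b) The amount in controversy is USD 102,500, which meets the $5,000 floor. And the carve-out is inapplicable — the defendants reside as follows — Sorensen & Co. in Brymont, Vera Quill in Ulholm — not all in Ravford. Condition met.
  (c) The amount in controversy is $102,500, within the 500,000 dollars ceiling. Met.
  (d) The defendants reside as follows — Sorensen & Co. in Brymont, Vera Quill in Ulholm — not all in Ravford. But the claim is an employment claim, and the 'unless' clause therefore excuses the requirement. Met.
  (e) The plaintiff resides in Brymont, which is not Fenmere, so one alternative holds. Met.
  → All conditions met; jurisdiction exists.
The Circuit Court of Brymont:
  (a) The claim is an employment claim. Satisfied.
  (b) The claim does not concern real property. However, the amount in controversy is 102,500 dollars, which meets the $95,000 floor, so the 'unless' proviso supplies this condition. Satisfied.
  (c) Lena Varga resides in Brymont, which satisfies one of the alternatives. Satisfied.
  (d) The plaintiff resides in Brymont, which satisfies one of the alternatives. Condition met.
  (e) Sorensen & Co. resides in Brymont. Met.
  → Jurisdiction lies.
The Ulholm Regional Court:
  (a) The plaintiff resides in Brymont, which is not Ulholm — that alternative is enough. The carve-out does not apply: the operative events occurred in Varley, not Ulholm. Satisfied.
  (b) Vera Quill resides in Ulholm. Met.
  (c) The contract was executed in Ulholm, not Brymont. But the claim is an employment claim, and the 'unless' clause therefore excuses the requirement. Satisfied.
  (d) Lena Varga resides in Brymont, so this disjunct is met. Condition met.
  (e) The amount in controversy is $102,500, which meets the USD 20,000 floor, so one alternative holds. Satisfied.
  → All conditions met; jurisdiction exists.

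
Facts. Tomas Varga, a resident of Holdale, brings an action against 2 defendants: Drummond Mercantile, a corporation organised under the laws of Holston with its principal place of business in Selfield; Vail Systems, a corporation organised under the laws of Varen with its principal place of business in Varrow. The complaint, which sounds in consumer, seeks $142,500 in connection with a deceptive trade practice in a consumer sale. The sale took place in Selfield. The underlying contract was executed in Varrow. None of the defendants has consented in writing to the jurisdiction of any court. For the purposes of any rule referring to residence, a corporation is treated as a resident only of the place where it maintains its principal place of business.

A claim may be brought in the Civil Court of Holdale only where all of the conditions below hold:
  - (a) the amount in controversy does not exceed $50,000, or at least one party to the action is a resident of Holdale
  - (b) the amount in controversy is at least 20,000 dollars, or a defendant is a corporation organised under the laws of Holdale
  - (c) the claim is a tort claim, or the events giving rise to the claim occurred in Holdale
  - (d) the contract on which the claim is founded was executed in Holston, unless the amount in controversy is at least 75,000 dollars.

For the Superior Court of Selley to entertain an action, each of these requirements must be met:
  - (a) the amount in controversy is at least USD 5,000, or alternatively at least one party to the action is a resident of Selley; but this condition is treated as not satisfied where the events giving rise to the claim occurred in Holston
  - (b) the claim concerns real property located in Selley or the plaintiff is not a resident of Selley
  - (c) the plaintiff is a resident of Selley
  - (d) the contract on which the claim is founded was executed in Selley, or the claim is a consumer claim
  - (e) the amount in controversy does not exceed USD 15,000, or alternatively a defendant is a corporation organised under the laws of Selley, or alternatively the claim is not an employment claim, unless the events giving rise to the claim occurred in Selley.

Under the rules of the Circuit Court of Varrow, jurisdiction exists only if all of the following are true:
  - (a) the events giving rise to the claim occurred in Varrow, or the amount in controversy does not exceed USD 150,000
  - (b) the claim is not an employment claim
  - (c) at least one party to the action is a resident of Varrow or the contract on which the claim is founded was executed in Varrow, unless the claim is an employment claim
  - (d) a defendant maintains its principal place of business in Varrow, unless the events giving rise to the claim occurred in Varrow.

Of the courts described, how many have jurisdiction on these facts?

1

The Civil Court of Holdale:
  (a) Tomas Varga resides in Holdale, so one alternative holds. Met.
  (b) The amount in controversy is 142,500 dollars, which meets the 20,000 dollars floor — that alternative is enough. Satisfied.
  (c) The claim is a consumer claim, not a tort claim; the operative events occurred in Selfield, not Holdale — no alternative holds. Condition not met.
  (d) The contract was executed in Varrow, not Holston. The proviso rescues it, though: the amount in controversy is USD 142,500, which meets the 75,000 dollars floor. Met.
  → Not every requirement is met — no jurisdiction.
The Superior Court of Selley:
  (a) The amount in controversy is $142,500, which meets the $5,000 floor — that alternative is enough. The carve-out does not apply: the operative events occurred in Selfield, not Holston. Satisfied.
  (b) The plaintiff resides in Holdale, which is not Selley, which satisfies one of the alternatives. Satisfied.
  (c) The plaintiff resides in Holdale, not Selley. Not met.
  (d) The claim is a consumer claim — that alternative is enough. Met.
  (e) The claim is a consumer claim, not an employment claim, which satisfies one of the alternatives. Satisfied.
  → The court lacks jurisdiction.
The Circuit Court of Varrow:
  (a) The amount in controversy is $142,500, within the $150,000 ceiling, so this disjunct is met. Satisfied.
  (b) The claim is a consumer claim, not an employment claim. Satisfied.
  (c) Vail Systems resides in Varrow, which satisfies one of the alternatives. Condition met.
  (d) Vail Systems has its principal place of business in Varrow. Met.
  → Every requirement is satisfied — jurisdiction.
Courts with jurisdiction: the Circuit Court of Varrow — 1 in total.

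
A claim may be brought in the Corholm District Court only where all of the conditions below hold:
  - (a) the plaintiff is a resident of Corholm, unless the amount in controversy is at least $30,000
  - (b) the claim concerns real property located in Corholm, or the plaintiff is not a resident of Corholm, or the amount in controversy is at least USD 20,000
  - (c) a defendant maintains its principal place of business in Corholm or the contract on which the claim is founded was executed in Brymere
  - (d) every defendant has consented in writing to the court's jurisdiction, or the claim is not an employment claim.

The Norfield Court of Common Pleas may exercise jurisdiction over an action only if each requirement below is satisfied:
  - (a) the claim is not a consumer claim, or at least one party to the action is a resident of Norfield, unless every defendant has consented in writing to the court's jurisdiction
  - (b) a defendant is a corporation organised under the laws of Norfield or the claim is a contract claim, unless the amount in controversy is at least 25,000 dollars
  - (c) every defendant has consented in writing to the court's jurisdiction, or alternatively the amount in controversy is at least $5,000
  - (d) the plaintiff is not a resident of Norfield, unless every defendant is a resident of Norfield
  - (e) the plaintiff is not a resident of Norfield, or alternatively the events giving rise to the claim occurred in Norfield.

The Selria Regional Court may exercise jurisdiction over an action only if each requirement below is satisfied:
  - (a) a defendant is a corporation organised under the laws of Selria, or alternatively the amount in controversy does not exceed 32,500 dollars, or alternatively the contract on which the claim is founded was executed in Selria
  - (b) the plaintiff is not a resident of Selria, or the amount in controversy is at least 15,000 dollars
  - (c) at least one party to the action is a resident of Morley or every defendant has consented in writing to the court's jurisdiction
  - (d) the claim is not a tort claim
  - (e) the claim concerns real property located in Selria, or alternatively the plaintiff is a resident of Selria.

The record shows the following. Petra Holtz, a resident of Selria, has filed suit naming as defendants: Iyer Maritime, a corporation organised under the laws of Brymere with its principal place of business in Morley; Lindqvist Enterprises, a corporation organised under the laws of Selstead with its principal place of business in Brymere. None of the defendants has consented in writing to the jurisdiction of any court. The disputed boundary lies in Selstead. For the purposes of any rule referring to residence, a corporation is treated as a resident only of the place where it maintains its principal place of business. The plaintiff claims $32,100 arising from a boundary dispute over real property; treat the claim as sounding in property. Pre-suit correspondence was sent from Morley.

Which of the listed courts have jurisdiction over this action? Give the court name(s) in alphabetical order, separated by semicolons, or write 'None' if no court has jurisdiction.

The Corholm District Court:
  (a) The plaintiff resides in Selria, not Corholm. The proviso rescues it, though: the amount in controversy is $32,100, which meets the USD 30,000 floor. Met.
  (b) The plaintiff resides in Selria, which is not Corholm, so one alternative holds. Satisfied.
  (c) The corporate defendant(s) have their principal place of business in Brymere, Morley, not Corholm; no contract (and hence no place of execution) is alleged — none of the alternatives is met. Not satisfied.
  (d) The claim is a property claim, not an employment claim, so this disjunct is met. Satisfied.
  → No jurisdiction.
The Norfield Court of Common Pleas:
  (a) The claim is a property claim, not a consumer claim — that alternative is enough. Condition met.
  (b) The corporate defendant(s) are organised in Brymere, Selstead, not Norfield; the claim is a property claim, not a contract claim — every alternative fails. But the amount in controversy is USD 32,100, which meets the $25,000 floor, and the 'unless' clause therefore excuses the requirement. Condition met.
  (c) The amount in controversy is 32,100 dollars, which meets the USD 5,000 floor — that alternative is enough. Satisfied.
  (d) The plaintiff resides in Selria, which is not Norfield. Condition met.
  (e) The plaintiff resides in Selria, which is not Norfield, so one alternative holds. Condition met.
  → Jurisdiction lies.
The Selria Regional Court:
  (a) The amount in controversy is 32,100 dollars, within the 32,500 dollars ceiling, so this disjunct is met. Condition met.
  (b) The amount in controversy is $32,100, which meets the $15,000 floor, which satisfies one of the alternatives. Satisfied.
  (c) Iyer Maritime resides in Morley — that alternative is enough. Condition met.
  (d) The claim is a property claim, not a tort claim. Satisfied.
  (e) The plaintiff resides in Selria, which satisfies one of the alternatives. Met.
  → Every requirement is satisfied — jurisdiction.

the Norfield Court of Common Pleas; the Selria Regional Court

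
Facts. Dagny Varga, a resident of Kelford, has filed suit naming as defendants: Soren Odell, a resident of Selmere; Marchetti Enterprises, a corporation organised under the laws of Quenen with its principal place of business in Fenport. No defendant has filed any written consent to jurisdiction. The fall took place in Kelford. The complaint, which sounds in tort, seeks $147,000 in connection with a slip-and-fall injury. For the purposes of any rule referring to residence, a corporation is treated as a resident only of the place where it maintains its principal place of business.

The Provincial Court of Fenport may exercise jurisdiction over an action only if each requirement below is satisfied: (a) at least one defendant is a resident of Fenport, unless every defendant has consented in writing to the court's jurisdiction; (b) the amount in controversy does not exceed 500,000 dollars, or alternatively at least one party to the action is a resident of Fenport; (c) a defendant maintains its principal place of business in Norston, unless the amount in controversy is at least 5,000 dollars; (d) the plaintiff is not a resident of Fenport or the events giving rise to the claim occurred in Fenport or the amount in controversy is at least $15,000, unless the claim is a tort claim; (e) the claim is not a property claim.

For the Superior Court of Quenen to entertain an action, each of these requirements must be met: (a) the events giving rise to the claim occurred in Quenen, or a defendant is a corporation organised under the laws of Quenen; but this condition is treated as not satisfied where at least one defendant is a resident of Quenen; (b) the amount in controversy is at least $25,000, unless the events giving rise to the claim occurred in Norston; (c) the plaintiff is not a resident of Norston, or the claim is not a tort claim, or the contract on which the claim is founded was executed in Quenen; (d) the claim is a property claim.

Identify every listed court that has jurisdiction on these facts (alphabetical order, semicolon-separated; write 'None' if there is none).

The Provincial Court of Fenport:
  (a) Marchetti Enterprises resides in Fenport. Condition met.
  (b) The amount in controversy is 147,000 dollars, within the 500,000 dollars ceiling — that alternative is enough. Satisfied.
  (c) The corporate defendant(s) have their principal place of business in Fenport, not Norston. But the amount in controversy is $147,000, which meets the USD 5,000 floor, and the 'unless' clause therefore excuses the requirement. Condition met.
  (d) The plaintiff resides in Kelford, which is not Fenport, so one alternative holds. Satisfied.
  (e) The claim is a tort claim, not a property claim. Satisfied.
  → All conditions met; jurisdiction exists.
The Superior Court of Quenen:
  (a) Marchetti Enterprises is organised under the laws of Quenen, which satisfies one of the alternatives. The carve-out does not apply: no defendant resides in Quenen (they reside in Selmere, Fenport). Satisfied.
  (b) The amount in controversy is USD 147,000, which meets the $25,000 floor. Met.
  (c) The plaintiff resides in Kelford, which is not Norston, so this disjunct is met. Met.
  (d) The claim is a tort claim, not a property claim. Not met.
  → At least one condition fails; no jurisdiction.

the Provincial Court of Fenport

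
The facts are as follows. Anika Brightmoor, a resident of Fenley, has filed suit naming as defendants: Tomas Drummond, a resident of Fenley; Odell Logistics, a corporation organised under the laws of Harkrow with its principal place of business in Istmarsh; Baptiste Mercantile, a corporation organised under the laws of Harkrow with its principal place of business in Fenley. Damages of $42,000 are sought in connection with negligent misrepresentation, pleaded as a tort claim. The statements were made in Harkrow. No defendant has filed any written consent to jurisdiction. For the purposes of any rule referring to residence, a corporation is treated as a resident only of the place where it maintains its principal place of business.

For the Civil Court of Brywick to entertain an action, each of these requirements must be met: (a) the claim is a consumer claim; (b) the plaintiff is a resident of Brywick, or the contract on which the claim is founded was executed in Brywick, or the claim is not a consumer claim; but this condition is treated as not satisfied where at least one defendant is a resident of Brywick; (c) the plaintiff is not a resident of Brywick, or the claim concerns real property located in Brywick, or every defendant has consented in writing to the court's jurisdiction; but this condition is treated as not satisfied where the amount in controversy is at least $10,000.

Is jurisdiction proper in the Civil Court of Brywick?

No

The Civil Court of Brywick:
  (a) The claim is a tort claim, not a consumer claim. Not met.
  (b) The claim is a tort claim, not a consumer claim, so one alternative holds. The carve-out does not apply: no defendant resides in Brywick (they reside in Fenley, Istmarsh, Fenley). Satisfied.
  (c) The plaintiff resides in Fenley, which is not Brywick, so this disjunct is met. But the amount in controversy is 42,000 dollars, which meets the 10,000 dollars floor, triggering the carve-out and defeating this condition. Condition not met.
  → The court lacks jurisdiction.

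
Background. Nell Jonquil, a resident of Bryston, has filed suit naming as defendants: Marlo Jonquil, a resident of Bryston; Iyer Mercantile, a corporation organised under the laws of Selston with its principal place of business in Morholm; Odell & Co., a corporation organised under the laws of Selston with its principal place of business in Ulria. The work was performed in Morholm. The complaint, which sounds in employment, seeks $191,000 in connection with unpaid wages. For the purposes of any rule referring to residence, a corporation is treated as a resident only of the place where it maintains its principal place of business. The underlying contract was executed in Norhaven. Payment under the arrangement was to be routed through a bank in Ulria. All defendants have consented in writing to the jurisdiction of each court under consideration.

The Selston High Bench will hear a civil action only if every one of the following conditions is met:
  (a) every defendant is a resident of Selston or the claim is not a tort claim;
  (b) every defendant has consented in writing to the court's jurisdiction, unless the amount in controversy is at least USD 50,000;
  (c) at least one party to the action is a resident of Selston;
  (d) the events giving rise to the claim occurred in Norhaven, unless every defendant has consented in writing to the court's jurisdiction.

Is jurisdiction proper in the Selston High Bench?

No

The Selston High Bench:
  (a) The claim is an employment claim, not a tort claim, so this disjunct is met. Met.
  (b) Every defendant has filed written consent. Condition met.
  (c) No party resides in Selston. Condition not met.
  (d) The operative events occurred in Morholm, not Norhaven. However, every defendant has filed written consent, so the 'unless' proviso supplies this condition. Met.
  → The court lacks jurisdiction.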